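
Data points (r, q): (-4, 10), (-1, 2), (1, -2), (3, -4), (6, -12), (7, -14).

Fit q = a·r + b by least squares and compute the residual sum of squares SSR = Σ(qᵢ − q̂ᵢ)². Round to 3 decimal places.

MᵀM·[a, b]ᵀ = Mᵀq reads: 112·a + 12·b = -226;  12·a + 6·b = -20.
det = 112·6 − 12² = 528.
a = ((-226)·6 − 12·(-20))/528 = -93/44; b = (112·(-20) − 12·(-226))/528 = 59/66.
Residuals: 43/66, -133/132, -103/132, 191/132, -7/33, -13/132; SSR = 277/66.

SSR = 4.197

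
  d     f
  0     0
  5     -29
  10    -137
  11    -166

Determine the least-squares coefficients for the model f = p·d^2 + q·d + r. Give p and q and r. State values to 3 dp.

p = -1.547, q = 1.857, r = 0.085

Forming XᵀX = [[25266, 2456, 246]; [2456, 246, 26]; [246, 26, 4]] and Xᵀf = [-34511, -3341, -332]ᵀ gives XᵀX·[p, q, r]ᵀ = Xᵀf.
Inverting the 3×3 Gram matrix, [p, q, r]ᵀ = [-7133/4610, 8563/4610, 39/461]ᵀ.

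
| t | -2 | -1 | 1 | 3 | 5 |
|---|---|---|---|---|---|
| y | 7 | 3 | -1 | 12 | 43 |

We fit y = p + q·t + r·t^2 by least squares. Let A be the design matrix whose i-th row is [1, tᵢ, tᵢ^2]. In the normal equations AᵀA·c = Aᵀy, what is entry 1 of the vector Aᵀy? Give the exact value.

Entry 1 ↔ basis 1, so (Aᵀy)_{1} = Σᵢ yᵢ = (1)·(7) + (1)·(3) + (1)·(-1) + (1)·(12) + (1)·(43) = 64.

64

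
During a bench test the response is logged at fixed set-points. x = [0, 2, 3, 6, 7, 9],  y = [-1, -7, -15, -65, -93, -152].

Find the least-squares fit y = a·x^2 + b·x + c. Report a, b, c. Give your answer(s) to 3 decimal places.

Normal-equation sums: Σx^2·x^2 = 10355, Σx^2·x = 1323, Σx^2 = 179, Σx·x = 179, Σx = 27, Σ1 = 6.
Right-hand side: Σx^2·y = -19372, Σx·y = -2468, Σy = -333.
So AᵀA·[a, b, c]ᵀ = Aᵀy: [[10355, 1323, 179]; [1323, 179, 27]; [179, 27, 6]]·[a, b, c]ᵀ = [-19372, -2468, -333]ᵀ.
Row-reducing yields a = -267/134, b = 16519/15410, c = -6779/7705.

a = -1.993, b = 1.072, c = -0.880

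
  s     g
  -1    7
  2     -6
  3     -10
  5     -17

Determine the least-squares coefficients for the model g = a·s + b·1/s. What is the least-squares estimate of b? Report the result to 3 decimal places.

Forming AᵀA = [[39, 4]; [4, 1261/900]] and Aᵀg = [-134, -251/15]ᵀ gives AᵀA·[a, b]ᵀ = Aᵀg.
Δ = 39·(1261/900) − 4² = 11593/300.
a = ((-134)·(1261/900) − 4·(-251/15))/(11593/300) = -108734/34779; b = (39·(-251/15) − 4·(-134))/(11593/300) = -34980/11593.

b = -3.017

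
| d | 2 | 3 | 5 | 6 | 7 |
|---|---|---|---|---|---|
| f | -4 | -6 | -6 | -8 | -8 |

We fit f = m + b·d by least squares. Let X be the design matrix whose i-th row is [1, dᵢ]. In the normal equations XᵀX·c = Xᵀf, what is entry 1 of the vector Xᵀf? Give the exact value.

Entry 1 ↔ basis 1, so (Xᵀf)_{1} = Σᵢ fᵢ = (1)·(-4) + (1)·(-6) + (1)·(-6) + (1)·(-8) + (1)·(-8) = -32.

-32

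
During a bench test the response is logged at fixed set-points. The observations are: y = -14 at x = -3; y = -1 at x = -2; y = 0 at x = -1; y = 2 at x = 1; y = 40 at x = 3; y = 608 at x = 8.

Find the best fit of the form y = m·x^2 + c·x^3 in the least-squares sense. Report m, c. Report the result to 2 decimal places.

The normal system MᵀM·[m, c]ᵀ = Mᵀy is [[4276, 32736]; [32736, 263668]]·[m, c]ᵀ = [39144, 312764]ᵀ.
det = 4276·263668 − 32736² = 55798672.
m = (39144·263668 − 32736·312764)/55798672 = 5148618/3487417; c = (4276·312764 − 32736·39144)/55798672 = 3497555/3487417.

m = 1.48, c = 1.00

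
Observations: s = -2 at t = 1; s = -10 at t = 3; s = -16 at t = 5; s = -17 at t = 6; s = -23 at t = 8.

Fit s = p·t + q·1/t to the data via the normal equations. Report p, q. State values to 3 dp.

p = -2.966, q = 0.494

Sums needed: Σt·t = 135, Σt·1/t = 5, Σ1/t·1/t = 17201/14400.
For Xᵀs: Σt·s = -398, Σ1/t·s = -1709/120.
Normal equations: [[135, 5]; [5, 17201/14400]]·[p, q]ᵀ = [-398, -1709/120]ᵀ.
Eliminating q: (17201/14400)·(row 1) − 5·(row 2) gives (43603/320)·p = (17201/14400)·(-398) − 5·(-1709/120) = -2910299/7200, so p = -831514/280305.
Then q = ((-1709/120) − 5·(-831514/280305))/(17201/14400) = 3080/6229.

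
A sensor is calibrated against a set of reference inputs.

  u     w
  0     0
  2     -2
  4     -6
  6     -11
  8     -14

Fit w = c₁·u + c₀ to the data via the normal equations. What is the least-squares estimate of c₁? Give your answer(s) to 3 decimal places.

c₁ = -1.850

Normal-equation sums: Σu·u = 120, Σu = 20, Σ1 = 5.
For Xᵀw: Σu·w = -206, Σw = -33.
XᵀX·[c₁, c₀]ᵀ = Xᵀw becomes [[120, 20]; [20, 5]]·[c₁, c₀]ᵀ = [-206, -33]ᵀ.
Determinant 120·5 − 20² = 200.
c₁ = ((-206)·5 − 20·(-33))/200 = -37/20; c₀ = (120·(-33) − 20·(-206))/200 = 4/5.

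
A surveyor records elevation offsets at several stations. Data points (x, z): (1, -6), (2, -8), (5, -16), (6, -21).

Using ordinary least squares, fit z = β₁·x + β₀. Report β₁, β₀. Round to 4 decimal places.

β₁ = -2.9118, β₀ = -2.5588

From the data, Σx·x = 66, Σx = 14, Σ1 = 4.
For Mᵀz: Σx·z = -228, Σz = -51.
MᵀM·[β₁, β₀]ᵀ = Mᵀz becomes [[66, 14]; [14, 4]]·[β₁, β₀]ᵀ = [-228, -51]ᵀ.
det = 66·4 − 14² = 68.
β₁ = ((-228)·4 − 14·(-51))/68 = -99/34; β₀ = (66·(-51) − 14·(-228))/68 = -87/34.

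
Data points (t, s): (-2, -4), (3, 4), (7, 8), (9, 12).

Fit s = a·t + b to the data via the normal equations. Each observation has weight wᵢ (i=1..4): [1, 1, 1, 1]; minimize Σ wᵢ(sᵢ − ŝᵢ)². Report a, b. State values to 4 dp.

a = 1.3993, b = -0.9470

Setting ∂/∂a … = 0 gives: 143·a + 17·b = 184;  17·a + 4·b = 20.
(Σwᵢ·t·t = 143, Σwᵢ·t = 17, Σwᵢ·1 = 4, Σwᵢ·t·s = 184, Σwᵢ·s = 20.)
Δ = 143·4 − 17² = 283.
a = (184·4 − 17·20)/283 = 396/283; b = (143·20 − 17·184)/283 = -268/283.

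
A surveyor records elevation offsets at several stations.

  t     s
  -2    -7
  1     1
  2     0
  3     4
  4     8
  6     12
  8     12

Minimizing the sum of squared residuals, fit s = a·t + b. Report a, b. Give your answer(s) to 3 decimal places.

Sums needed: Σt·t = 134, Σt = 22, Σ1 = 7.
Moment sums: Σt·s = 227, Σs = 30.
Normal equations: [[134, 22]; [22, 7]]·[a, b]ᵀ = [227, 30]ᵀ.
Δ = 134·7 − 22² = 454.
a = (227·7 − 22·30)/454 = 929/454; b = (134·30 − 22·227)/454 = -487/227.

a = 2.046, b = -2.145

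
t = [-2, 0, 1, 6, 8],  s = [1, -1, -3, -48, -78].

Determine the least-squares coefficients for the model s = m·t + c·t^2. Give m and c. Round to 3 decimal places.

Sums needed: Σt·t = 105, Σt·t^2 = 721, Σt^2·t^2 = 5409.
Moment sums: Σt·s = -917, Σt^2·s = -6719.
Normal equations: [[105, 721]; [721, 5409]]·[m, c]ᵀ = [-917, -6719]ᵀ.
Eliminating c: 5409·(row 1) − 721·(row 2) gives 48104·m = 5409·(-917) − 721·(-6719) = -115654, so m = -8261/3436.
Then c = ((-6719) − 721·(-8261/3436))/5409 = -3167/3436.

m = -2.404, c = -0.922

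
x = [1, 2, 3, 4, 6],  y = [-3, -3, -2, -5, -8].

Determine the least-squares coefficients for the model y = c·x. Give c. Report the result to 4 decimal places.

c = -1.2576

The normal system MᵀM·[c]ᵀ = Mᵀy is [[66]]·[c]ᵀ = [-83]ᵀ.
Hence c = -83 / 66 ≈ -1.25758.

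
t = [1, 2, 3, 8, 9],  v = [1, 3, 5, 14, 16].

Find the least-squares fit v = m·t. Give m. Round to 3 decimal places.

m = 1.748

XᵀX·[m]ᵀ = Xᵀv reads: 159·m = 278.
(Σt·t = 159, Σt·v = 278.)
m = 278/159 = 1.74843.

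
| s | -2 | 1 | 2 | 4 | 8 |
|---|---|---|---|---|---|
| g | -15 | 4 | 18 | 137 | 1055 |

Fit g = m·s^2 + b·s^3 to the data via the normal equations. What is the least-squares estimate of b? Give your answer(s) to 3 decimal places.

b = 1.992

AᵀA·[m, b]ᵀ = Aᵀg reads: 4385·m + 33793·b = 69728;  33793·m + 266369·b = 549196.
Determinant 4385·266369 − 33793² = 26061216.
m = (69728·266369 − 33793·549196)/26061216 = 1199767/2171768; b = (4385·549196 − 33793·69728)/26061216 = 4325513/2171768.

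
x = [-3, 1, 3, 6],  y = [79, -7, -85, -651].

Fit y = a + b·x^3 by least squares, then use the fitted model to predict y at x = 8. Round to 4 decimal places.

ŷ = -1539.2594

Compute the Gram sums: Σ1 = 4, Σx^3 = 217, Σx^3·x^3 = 48115.
And Σy = -664, Σx^3·y = -145051.
AᵀA·[a, b]ᵀ = Aᵀy becomes [[4, 217]; [217, 48115]]·[a, b]ᵀ = [-664, -145051]ᵀ.
Δ = 4·48115 − 217² = 145371.
a = ((-664)·48115 − 217·(-145051))/145371 = -157431/48457; b = (4·(-145051) − 217·(-664))/145371 = -145372/48457.
At x = 8: ŷ = (-157431/48457)·(1) + (-145372/48457)·(512) = -74587895/48457.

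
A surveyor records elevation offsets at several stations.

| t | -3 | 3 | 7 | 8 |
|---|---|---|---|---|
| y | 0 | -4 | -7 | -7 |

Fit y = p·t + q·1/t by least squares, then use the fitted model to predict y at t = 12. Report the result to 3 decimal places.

ŷ = -11.475

AᵀA·[p, q]ᵀ = Aᵀy reads: 131·p + 4·q = -117;  4·p + (7289/28224)·q = -77/24.
Eliminating q: (7289/28224)·(row 1) − 4·(row 2) gives (503275/28224)·p = (7289/28224)·(-117) − 4·(-77/24) = -163535/9408, so p = -98121/100655.
Then q = ((-77/24) − 4·(-98121/100655))/(7289/28224) = 269304/100655.
At t = 12: ŷ = (-98121/100655)·(12) + (269304/100655)·(1/12) = -231002/20131.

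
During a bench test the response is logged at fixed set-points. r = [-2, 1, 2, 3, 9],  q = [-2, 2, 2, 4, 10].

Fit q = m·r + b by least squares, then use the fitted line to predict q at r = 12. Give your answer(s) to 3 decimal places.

q̂ = 13.350

From the data, Σr·r = 99, Σr = 13, Σ1 = 5.
For Aᵀq: Σr·q = 112, Σq = 16.
Determinant 99·5 − 13² = 326.
m = (112·5 − 13·16)/326 = 176/163; b = (99·16 − 13·112)/326 = 64/163.
At r = 12: q̂ = (176/163)·(12) + (64/163)·(1) = 2176/163.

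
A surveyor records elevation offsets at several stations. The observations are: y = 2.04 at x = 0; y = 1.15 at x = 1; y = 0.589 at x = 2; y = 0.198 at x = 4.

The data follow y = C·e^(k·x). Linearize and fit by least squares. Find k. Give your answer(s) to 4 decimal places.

k = -0.5861

With ln yᵢ as the transformed response and xᵢ as the regressor:
XᵀX = [[21.0000, 7.0000]; [7.0000, 4]], rhs = [-7.3968, -1.2961]ᵀ  (here Σx = 7.0000, Σ(x)² = 21.0000, Σln y = -1.2961, Σx·ln y = -7.3968).
Δ = 21.0000·4 − (7.0000)² = 35.0000; k = (-7.3968·4 − 7.0000·-1.2961)/35.0000 = -0.58613, ln C = (21.0000·-1.2961 − 7.0000·-7.3968)/35.0000 = 0.70171.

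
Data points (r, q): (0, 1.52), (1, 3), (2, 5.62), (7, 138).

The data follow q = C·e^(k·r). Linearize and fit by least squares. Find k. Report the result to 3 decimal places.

k = 0.642

Let Y = ln q. Fitting Y = k·r + ln C by least squares:
AᵀA = [[54.0000, 10.0000]; [10.0000, 4]], rhs = [39.0421, 8.1709]ᵀ  (here Σr = 10.0000, Σ(r)² = 54.0000, Σln q = 8.1709, Σr·ln q = 39.0421).
Solving (det = 116.0000): k = 0.64189, ln C = 0.43800.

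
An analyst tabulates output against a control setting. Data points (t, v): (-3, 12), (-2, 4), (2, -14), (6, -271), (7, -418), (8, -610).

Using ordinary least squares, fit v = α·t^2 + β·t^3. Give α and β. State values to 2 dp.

Normal-equation sums: Σt^2·t^2 = 7906, Σt^2·t^3 = 57108, Σt^3·t^3 = 427306.
And Σt^2·v = -69210, Σt^3·v = -514698.
Eliminating β: 427306·(row 1) − 57108·(row 2) gives 116957572·α = 427306·(-69210) − 57108·(-514698) = -180474876, so α = -45118719/29239393.
Then β = ((-514698) − 57108·(-45118719/29239393))/427306 = -29189427/29239393.

α = -1.54, β = -1.00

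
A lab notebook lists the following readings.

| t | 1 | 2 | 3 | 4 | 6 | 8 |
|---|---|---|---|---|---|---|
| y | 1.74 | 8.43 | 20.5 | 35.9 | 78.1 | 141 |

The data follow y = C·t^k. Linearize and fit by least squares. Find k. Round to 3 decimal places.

k = 2.101

Linearized form: ln y = k·ln t + ln C. From the 6 transformed points,
Σln t = 7.0493, Σ(ln t)² = 11.1437, Σln y = 18.5936, Σln t·ln y = 27.8590.
Equations: 11.1437·k + 7.0493·ln C = 27.8590;  7.0493·k + 6·ln C = 18.5936.
Slope k = (n·Σln t·ln y − Σln t·Σln y)/(n·Σ(ln t)² − (Σln t)²) = (6·27.8590 − 7.0493·18.5936)/17.1702 = 2.10150; ln C = (Σln y − k·Σln t)/n = 0.62993.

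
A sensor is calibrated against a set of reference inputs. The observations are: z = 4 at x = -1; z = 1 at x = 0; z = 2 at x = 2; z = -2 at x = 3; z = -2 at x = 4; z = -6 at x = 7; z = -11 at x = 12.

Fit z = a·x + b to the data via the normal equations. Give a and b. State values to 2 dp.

a = -1.13, b = 2.35

Normal-equation sums: Σx·x = 223, Σx = 27, Σ1 = 7.
For Aᵀz: Σx·z = -188, Σz = -14.
det = 223·7 − 27² = 832.
a = ((-188)·7 − 27·(-14))/832 = -469/416; b = (223·(-14) − 27·(-188))/832 = 977/416.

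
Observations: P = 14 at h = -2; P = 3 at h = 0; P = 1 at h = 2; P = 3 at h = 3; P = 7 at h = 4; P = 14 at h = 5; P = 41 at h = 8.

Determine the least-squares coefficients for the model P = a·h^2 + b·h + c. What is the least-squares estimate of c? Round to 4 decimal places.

The normal equations are: 5090·a + 728·b + 122·c = 3173;  728·a + 122·b + 20·c = 409;  122·a + 20·b + 7·c = 83.
(Σh^2·h^2 = 5090, Σh^2·h = 728, Σh^2 = 122, Σh·h = 122, Σh = 20, Σ1 = 7, Σh^2·P = 3173, Σh·P = 409, ΣP = 83.)
Inverting the 3×3 Gram matrix, [a, b, c]ᵀ = [163673/168882, -510023/168882, 101180/28147]ᵀ.

c = 3.5947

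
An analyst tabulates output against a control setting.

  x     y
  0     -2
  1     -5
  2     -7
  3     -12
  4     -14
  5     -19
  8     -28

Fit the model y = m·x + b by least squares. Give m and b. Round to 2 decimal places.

Normal-equation sums: Σx·x = 119, Σx = 23, Σ1 = 7.
Moment sums: Σx·y = -430, Σy = -87.
So AᵀA·[m, b]ᵀ = Aᵀy: [[119, 23]; [23, 7]]·[m, b]ᵀ = [-430, -87]ᵀ.
Eliminating b: 7·(row 1) − 23·(row 2) gives 304·m = 7·(-430) − 23·(-87) = -1009, so m = -1009/304.
Then b = ((-87) − 23·(-1009/304))/7 = -463/304.

m = -3.32, b = -1.52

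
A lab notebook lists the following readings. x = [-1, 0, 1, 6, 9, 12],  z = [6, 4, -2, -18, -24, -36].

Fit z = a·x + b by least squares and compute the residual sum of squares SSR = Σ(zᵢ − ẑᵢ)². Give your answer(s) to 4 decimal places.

Entries of MᵀM: Σx·x = 263, Σx = 27, Σ1 = 6.
Moment sums: Σx·z = -764, Σz = -70.
MᵀM·[a, b]ᵀ = Mᵀz becomes [[263, 27]; [27, 6]]·[a, b]ᵀ = [-764, -70]ᵀ.
Eliminating b: 6·(row 1) − 27·(row 2) gives 849·a = 6·(-764) − 27·(-70) = -2694, so a = -898/283.
Then b = ((-70) − 27·(-898/283))/6 = 2218/849.
Residuals: 182/849, 1178/849, -1222/849, -1336/849, 1652/849, -454/849; SSR = 8992/849.

SSR = 10.5913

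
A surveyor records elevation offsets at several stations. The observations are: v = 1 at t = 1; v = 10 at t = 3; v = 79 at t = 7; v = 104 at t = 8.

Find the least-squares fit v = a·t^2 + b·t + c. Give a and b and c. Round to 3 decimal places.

From the data, Σt^2·t^2 = 6579, Σt^2·t = 883, Σt^2 = 123, Σt·t = 123, Σt = 19, Σ1 = 4.
And Σt^2·v = 10618, Σt·v = 1416, Σv = 194.
Inverting the 3×3 Gram matrix, [a, b, c]ᵀ = [9275/4684, -13883/4684, 1978/1171]ᵀ.

a = 1.980, b = -2.964, c = 1.689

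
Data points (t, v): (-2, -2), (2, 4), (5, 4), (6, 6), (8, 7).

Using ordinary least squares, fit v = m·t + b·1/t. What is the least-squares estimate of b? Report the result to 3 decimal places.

b = 2.563

From the data, Σt·t = 133, Σt·1/t = 5, Σ1/t·1/t = 8401/14400.
Right-hand side: Σt·v = 124, Σ1/t·v = 227/40.
So XᵀX·[m, b]ᵀ = Xᵀv: [[133, 5]; [5, 8401/14400]]·[m, b]ᵀ = [124, 227/40]ᵀ.
Δ = 133·(8401/14400) − 5² = 757333/14400.
m = (124·(8401/14400) − 5·(227/40))/(757333/14400) = 633124/757333; b = (133·(227/40) − 5·124)/(757333/14400) = 1940760/757333.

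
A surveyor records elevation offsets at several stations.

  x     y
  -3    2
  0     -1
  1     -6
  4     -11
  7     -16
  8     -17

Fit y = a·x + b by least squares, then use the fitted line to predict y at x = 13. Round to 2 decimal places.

Entries of AᵀA: Σx·x = 139, Σx = 17, Σ1 = 6.
Right-hand side: Σx·y = -304, Σy = -49.
Eliminating b: 6·(row 1) − 17·(row 2) gives 545·a = 6·(-304) − 17·(-49) = -991, so a = -991/545.
Then b = ((-49) − 17·(-991/545))/6 = -1643/545.
At x = 13: ŷ = (-991/545)·(13) + (-1643/545)·(1) = -14526/545.

ŷ = -26.65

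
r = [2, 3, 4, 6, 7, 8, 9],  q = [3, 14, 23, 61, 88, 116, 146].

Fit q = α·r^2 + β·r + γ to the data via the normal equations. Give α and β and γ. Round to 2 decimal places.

Compute the Gram sums: Σr^2·r^2 = 14707, Σr^2·r = 1899, Σr^2 = 259, Σr·r = 259, Σr = 39, Σ1 = 7.
Right-hand side: Σr^2·q = 26264, Σr·q = 3364, Σq = 451.
Normal equations: [[14707, 1899, 259]; [1899, 259, 39]; [259, 39, 7]]·[α, β, γ]ᵀ = [26264, 3364, 451]ᵀ.
Solving the 3×3 system (Gaussian elimination) gives α = 19795/10164, β = -427/484, γ = -6901/2541.

α = 1.95, β = -0.88, γ = -2.72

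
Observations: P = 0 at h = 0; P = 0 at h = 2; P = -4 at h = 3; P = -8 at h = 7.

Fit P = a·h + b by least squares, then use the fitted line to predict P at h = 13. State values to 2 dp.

P̂ = -15.31

The normal equations are: 62·a + 12·b = -68;  12·a + 4·b = -12.
(Σh·h = 62, Σh = 12, Σ1 = 4, Σh·P = -68, ΣP = -12.)
Δ = 62·4 − 12² = 104.
a = ((-68)·4 − 12·(-12))/104 = -16/13; b = (62·(-12) − 12·(-68))/104 = 9/13.
At h = 13: P̂ = (-16/13)·(13) + (9/13)·(1) = -199/13.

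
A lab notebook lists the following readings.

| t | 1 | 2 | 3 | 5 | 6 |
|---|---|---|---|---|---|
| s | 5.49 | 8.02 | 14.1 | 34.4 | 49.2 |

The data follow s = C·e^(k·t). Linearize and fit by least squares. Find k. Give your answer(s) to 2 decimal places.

k = 0.45

With ln sᵢ as the transformed response and tᵢ as the regressor:
XᵀX = [[75.0000, 17.0000]; [17.0000, 5]], rhs = [54.8710, 13.8650]ᵀ  (here Σt = 17.0000, Σ(t)² = 75.0000, Σln s = 13.8650, Σt·ln s = 54.8710).
Solving (det = 86.0000): k = 0.44942, ln C = 1.24497.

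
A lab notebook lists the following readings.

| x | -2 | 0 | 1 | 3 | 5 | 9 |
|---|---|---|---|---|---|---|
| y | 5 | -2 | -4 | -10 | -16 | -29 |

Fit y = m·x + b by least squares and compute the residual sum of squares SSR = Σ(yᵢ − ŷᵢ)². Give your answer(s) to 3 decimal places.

SSR = 1.159

Forming MᵀM = [[120, 16]; [16, 6]] and Mᵀy = [-385, -56]ᵀ gives MᵀM·[m, b]ᵀ = Mᵀy.
Determinant 120·6 − 16² = 464.
m = ((-385)·6 − 16·(-56))/464 = -707/232; b = (120·(-56) − 16·(-385))/464 = -35/29.
Residuals: 13/116, -23/29, 59/232, 81/232, 103/232, -85/232; SSR = 269/232.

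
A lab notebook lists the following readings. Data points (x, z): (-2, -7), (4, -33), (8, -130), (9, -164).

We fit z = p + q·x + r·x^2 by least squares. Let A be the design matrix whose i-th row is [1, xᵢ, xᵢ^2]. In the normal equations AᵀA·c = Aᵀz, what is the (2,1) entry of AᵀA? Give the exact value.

Row 2 ↔ basis x, column 1 ↔ basis 1, so (AᵀA)_{2,1} = Σᵢ x = (-2)·(1) + (4)·(1) + (8)·(1) + (9)·(1) = 19.

19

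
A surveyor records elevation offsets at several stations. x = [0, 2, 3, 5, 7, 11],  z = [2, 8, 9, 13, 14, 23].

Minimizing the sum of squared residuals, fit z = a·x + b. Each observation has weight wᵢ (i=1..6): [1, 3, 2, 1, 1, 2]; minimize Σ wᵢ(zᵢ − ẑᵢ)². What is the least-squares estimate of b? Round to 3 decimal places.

Forming AᵀWA = [[346, 46]; [46, 10]] and AᵀWz = [771, 117]ᵀ gives AᵀWA·[a, b]ᵀ = AᵀWz.
Δ = 346·10 − 46² = 1344.
a = (771·10 − 46·117)/1344 = 97/56; b = (346·117 − 46·771)/1344 = 209/56.

b = 3.732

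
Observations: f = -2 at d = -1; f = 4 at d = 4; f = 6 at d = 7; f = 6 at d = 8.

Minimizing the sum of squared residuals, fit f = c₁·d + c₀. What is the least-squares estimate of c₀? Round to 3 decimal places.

Normal-equation sums: Σd·d = 130, Σd = 18, Σ1 = 4.
And Σd·f = 108, Σf = 14.
MᵀM·[c₁, c₀]ᵀ = Mᵀf becomes [[130, 18]; [18, 4]]·[c₁, c₀]ᵀ = [108, 14]ᵀ.
Δ = 130·4 − 18² = 196.
c₁ = (108·4 − 18·14)/196 = 45/49; c₀ = (130·14 − 18·108)/196 = -31/49.

c₀ = -0.633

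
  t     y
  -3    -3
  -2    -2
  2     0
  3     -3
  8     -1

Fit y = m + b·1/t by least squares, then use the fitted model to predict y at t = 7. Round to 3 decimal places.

ŷ = -1.624

XᵀX·[m, b]ᵀ = Xᵀy reads: 5·m + (1/8)·b = -9;  (1/8)·m + (425/576)·b = 7/8.
Eliminating b: (425/576)·(row 1) − (1/8)·(row 2) gives (529/144)·m = (425/576)·(-9) − (1/8)·(7/8) = -27/4, so m = -972/529.
Then b = ((7/8) − (1/8)·(-972/529))/(425/576) = 792/529.
At t = 7: ŷ = (-972/529)·(1) + (792/529)·(1/7) = -6012/3703.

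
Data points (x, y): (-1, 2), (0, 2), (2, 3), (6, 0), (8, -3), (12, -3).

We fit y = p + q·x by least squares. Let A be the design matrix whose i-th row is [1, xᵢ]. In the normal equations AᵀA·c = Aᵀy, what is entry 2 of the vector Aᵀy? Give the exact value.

Entry 2 ↔ basis x, so (Aᵀy)_{2} = Σᵢ (x)·yᵢ = (-1)·(2) + (0)·(2) + (2)·(3) + (6)·(0) + (8)·(-3) + (12)·(-3) = -56.

-56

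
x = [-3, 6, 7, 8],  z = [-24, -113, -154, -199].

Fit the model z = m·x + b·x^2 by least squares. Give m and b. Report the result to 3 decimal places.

m = -0.962, b = -2.992

Entries of AᵀA: Σx·x = 158, Σx·x^2 = 1044, Σx^2·x^2 = 7874.
And Σx·z = -3276, Σx^2·z = -24566.
AᵀA·[m, b]ᵀ = Aᵀz becomes [[158, 1044]; [1044, 7874]]·[m, b]ᵀ = [-3276, -24566]ᵀ.
det = 158·7874 − 1044² = 154156.
m = ((-3276)·7874 − 1044·(-24566))/154156 = -37080/38539; b = (158·(-24566) − 1044·(-3276))/154156 = -115321/38539.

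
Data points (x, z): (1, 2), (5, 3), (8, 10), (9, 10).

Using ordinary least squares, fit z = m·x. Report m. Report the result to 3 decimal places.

From the data, Σx·x = 171.
Moment sums: Σx·z = 187.
m = 187/171 = 1.09357.

m = 1.094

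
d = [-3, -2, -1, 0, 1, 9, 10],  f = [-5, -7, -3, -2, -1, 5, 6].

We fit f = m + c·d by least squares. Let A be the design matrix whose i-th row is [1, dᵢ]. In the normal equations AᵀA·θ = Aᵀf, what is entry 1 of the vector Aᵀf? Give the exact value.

-7

Entry 1 ↔ basis 1, so (Aᵀf)_{1} = Σᵢ fᵢ = (1)·(-5) + (1)·(-7) + (1)·(-3) + (1)·(-2) + (1)·(-1) + (1)·(5) + (1)·(6) = -7.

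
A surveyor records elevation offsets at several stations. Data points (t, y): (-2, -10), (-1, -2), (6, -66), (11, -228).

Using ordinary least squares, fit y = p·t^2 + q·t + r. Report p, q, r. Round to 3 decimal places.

p = -1.955, q = 0.772, r = -0.028

The normal equations are: 15954·p + 1538·q + 162·r = -30006;  1538·p + 162·q + 14·r = -2882;  162·p + 14·q + 4·r = -306.
Solving the 3×3 system (Gaussian elimination) gives p = -57947/29642, q = 22875/29642, r = -411/14821.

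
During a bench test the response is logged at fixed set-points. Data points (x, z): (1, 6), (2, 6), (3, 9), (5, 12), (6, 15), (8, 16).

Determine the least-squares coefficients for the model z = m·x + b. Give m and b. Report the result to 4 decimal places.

Normal-equation sums: Σx·x = 139, Σx = 25, Σ1 = 6.
For Mᵀz: Σx·z = 323, Σz = 64.
MᵀM·[m, b]ᵀ = Mᵀz becomes [[139, 25]; [25, 6]]·[m, b]ᵀ = [323, 64]ᵀ.
Δ = 139·6 − 25² = 209.
m = (323·6 − 25·64)/209 = 338/209; b = (139·64 − 25·323)/209 = 821/209.

m = 1.6172, b = 3.9282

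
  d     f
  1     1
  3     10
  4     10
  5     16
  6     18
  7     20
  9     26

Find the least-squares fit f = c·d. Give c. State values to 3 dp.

c = 2.917

Entries of MᵀM: Σd·d = 217.
Moment sums: Σd·f = 633.
Normal equations: [[217]]·[c]ᵀ = [633]ᵀ.
c = 633/217 = 2.91705.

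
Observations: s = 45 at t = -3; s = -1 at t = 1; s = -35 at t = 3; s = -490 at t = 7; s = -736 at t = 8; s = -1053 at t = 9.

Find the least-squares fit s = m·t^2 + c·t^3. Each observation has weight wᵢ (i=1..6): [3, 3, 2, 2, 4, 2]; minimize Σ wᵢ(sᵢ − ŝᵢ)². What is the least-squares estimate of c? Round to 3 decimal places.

Setting ∂/∂m … = 0 gives: 34716·m + 282544·c = -406440;  282544·m + 2350404·c = -3384280.
Eliminating c: 2350404·(row 1) − 282544·(row 2) gives 1765513328·m = 2350404·(-406440) − 282544·(-3384280) = 909806560, so m = 56862910/110344583.
Then c = ((-3384280) − 282544·(56862910/110344583))/2350404 = -165717570/110344583.

c = -1.502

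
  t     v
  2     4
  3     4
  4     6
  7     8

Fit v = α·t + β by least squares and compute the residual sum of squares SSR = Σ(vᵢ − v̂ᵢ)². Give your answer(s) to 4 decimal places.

SSR = 0.7143

Forming MᵀM = [[78, 16]; [16, 4]] and Mᵀv = [100, 22]ᵀ gives MᵀM·[α, β]ᵀ = Mᵀv.
Δ = 78·4 − 16² = 56.
α = (100·4 − 16·22)/56 = 6/7; β = (78·22 − 16·100)/56 = 29/14.
Residuals: 3/14, -9/14, 1/2, -1/14; SSR = 5/7.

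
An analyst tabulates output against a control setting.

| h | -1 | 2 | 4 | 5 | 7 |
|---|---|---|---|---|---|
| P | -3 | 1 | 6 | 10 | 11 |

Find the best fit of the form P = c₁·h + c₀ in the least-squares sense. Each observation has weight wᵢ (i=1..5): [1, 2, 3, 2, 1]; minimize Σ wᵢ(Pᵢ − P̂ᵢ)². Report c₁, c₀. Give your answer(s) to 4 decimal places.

The normal equations are: 156·c₁ + 32·c₀ = 256;  32·c₁ + 9·c₀ = 48.
(Σwᵢ·h·h = 156, Σwᵢ·h = 32, Σwᵢ·1 = 9, Σwᵢ·h·P = 256, Σwᵢ·P = 48.)
Eliminating c₀: 9·(row 1) − 32·(row 2) gives 380·c₁ = 9·256 − 32·48 = 768, so c₁ = 192/95.
Then c₀ = (48 − 32·(192/95))/9 = -176/95.

c₁ = 2.0211, c₀ = -1.8526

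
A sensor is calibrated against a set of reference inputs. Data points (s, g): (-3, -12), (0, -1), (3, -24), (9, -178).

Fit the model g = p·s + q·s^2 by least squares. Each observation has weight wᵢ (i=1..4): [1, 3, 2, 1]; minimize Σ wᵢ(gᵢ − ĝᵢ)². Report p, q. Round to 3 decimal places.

p = -2.000, q = -1.976

The normal equations are: 108·p + 756·q = -1710;  756·p + 6804·q = -14958.
(Σwᵢ·s·s = 108, Σwᵢ·s·s^2 = 756, Σwᵢ·s^2·s^2 = 6804, Σwᵢ·s·g = -1710, Σwᵢ·s^2·g = -14958.)
det = 108·6804 − 756² = 163296.
p = ((-1710)·6804 − 756·(-14958))/163296 = -2; q = (108·(-14958) − 756·(-1710))/163296 = -83/42.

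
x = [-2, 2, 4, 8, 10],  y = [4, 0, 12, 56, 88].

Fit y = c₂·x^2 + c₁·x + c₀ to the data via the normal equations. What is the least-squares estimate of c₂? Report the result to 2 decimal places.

The normal system MᵀM·[c₂, c₁, c₀]ᵀ = Mᵀy is [[14384, 1576, 188]; [1576, 188, 22]; [188, 22, 5]]·[c₂, c₁, c₀]ᵀ = [12592, 1368, 160]ᵀ.
Row-reducing yields c₂ = 445/462, c₁ = -145/231, c₀ = -16/11.

c₂ = 0.96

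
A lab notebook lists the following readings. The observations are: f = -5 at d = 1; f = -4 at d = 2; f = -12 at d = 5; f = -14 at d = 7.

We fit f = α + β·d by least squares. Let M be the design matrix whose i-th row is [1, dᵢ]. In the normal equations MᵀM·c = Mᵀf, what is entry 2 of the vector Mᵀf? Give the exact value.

-171

Entry 2 ↔ basis d, so (Mᵀf)_{2} = Σᵢ (d)·fᵢ = (1)·(-5) + (2)·(-4) + (5)·(-12) + (7)·(-14) = -171.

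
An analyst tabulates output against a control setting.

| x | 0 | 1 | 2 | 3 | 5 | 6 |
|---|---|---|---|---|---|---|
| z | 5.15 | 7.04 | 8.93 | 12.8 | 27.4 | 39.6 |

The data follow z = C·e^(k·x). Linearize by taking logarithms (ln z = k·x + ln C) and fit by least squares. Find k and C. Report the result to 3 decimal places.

Linearized form: ln z = k·x + ln C. From the 6 transformed points,
Σx = 17.0000, Σ(x)² = 75.0000, Σln z = 15.3188, Σx·ln z = 52.6045.
Equations: 75.0000·k + 17.0000·ln C = 52.6045;  17.0000·k + 6·ln C = 15.3188.
Slope k = (n·Σx·ln z − Σx·Σln z)/(n·Σ(x)² − (Σx)²) = (6·52.6045 − 17.0000·15.3188)/161.0000 = 0.34290; ln C = (Σln z − k·Σx)/n = 1.58160, so C = exp(1.58160) = 4.86271.

k = 0.343, C = 4.863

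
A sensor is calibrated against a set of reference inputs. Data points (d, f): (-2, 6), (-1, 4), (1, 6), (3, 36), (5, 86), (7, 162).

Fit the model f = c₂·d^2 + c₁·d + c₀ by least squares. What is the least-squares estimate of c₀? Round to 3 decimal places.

c₀ = 1.397

Forming AᵀA = [[3125, 487, 89]; [487, 89, 13]; [89, 13, 6]] and Aᵀf = [10446, 1662, 300]ᵀ gives AᵀA·[c₂, c₁, c₀]ᵀ = Aᵀf.
Row-reducing yields c₂ = 3353/1163, c₁ = 15667/5815, c₀ = 8124/5815.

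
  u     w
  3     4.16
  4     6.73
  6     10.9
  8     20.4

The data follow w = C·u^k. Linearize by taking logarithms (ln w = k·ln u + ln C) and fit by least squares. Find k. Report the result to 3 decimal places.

k = 1.558

Taking logs, ln w = k·ln u + ln C, so regress ln w on ln u.
AᵀA = [[10.6632, 6.3561]; [6.3561, 4]], rhs = [14.7599, 8.7364]ᵀ  (here Σln u = 6.3561, Σ(ln u)² = 10.6632, Σln w = 8.7364, Σln u·ln w = 14.7599).
Slope k = (n·Σln u·ln w − Σln u·Σln w)/(n·Σ(ln u)² − (Σln u)²) = (4·14.7599 − 6.3561·8.7364)/2.2529 = 1.55807; ln C = (Σln w − k·Σln u)/n = -0.29171.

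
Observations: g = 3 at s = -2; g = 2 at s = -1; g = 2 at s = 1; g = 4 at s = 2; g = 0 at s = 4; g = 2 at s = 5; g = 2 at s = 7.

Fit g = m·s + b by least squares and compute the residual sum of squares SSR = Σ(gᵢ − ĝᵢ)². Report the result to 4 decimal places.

SSR = 7.7748

AᵀA·[m, b]ᵀ = Aᵀg reads: 100·m + 16·b = 26;  16·m + 7·b = 15.
Eliminating b: 7·(row 1) − 16·(row 2) gives 444·m = 7·26 − 16·15 = -58, so m = -29/222.
Then b = (15 − 16·(-29/222))/7 = 271/111.
Residuals: 11/37, -127/222, -23/74, 202/111, -71/37, 47/222, 35/74; SSR = 863/111.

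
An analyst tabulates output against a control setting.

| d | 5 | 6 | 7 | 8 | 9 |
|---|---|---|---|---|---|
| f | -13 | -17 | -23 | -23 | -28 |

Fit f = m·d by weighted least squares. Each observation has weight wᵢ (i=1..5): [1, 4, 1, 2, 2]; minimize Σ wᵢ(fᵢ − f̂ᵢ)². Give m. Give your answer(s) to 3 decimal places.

Compute the Gram sums: Σwᵢ·d·d = 508.
Right-hand side: Σwᵢ·d·f = -1506.
XᵀWX·[m]ᵀ = XᵀWf becomes [[508]]·[m]ᵀ = [-1506]ᵀ.
Hence m = -1506 / 508 ≈ -2.96457.

m = -2.965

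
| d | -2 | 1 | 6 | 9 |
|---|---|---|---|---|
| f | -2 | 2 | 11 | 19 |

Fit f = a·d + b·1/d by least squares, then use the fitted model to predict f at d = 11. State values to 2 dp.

Entries of MᵀM: Σd·d = 122, Σd·1/d = 4, Σ1/d·1/d = 209/162.
Moment sums: Σd·f = 243, Σ1/d·f = 125/18.
So MᵀM·[a, b]ᵀ = Mᵀf: [[122, 4]; [4, 209/162]]·[a, b]ᵀ = [243, 125/18]ᵀ.
Eliminating b: (209/162)·(row 1) − 4·(row 2) gives (11453/81)·a = (209/162)·243 − 4·(125/18) = 5143/18, so a = 46287/22906.
Then b = ((125/18) − 4·(46287/22906))/(209/162) = -10107/11453.
At d = 11: f̂ = (46287/22906)·(11) + (-10107/11453)·(1/11) = 5580513/251966.

f̂ = 22.15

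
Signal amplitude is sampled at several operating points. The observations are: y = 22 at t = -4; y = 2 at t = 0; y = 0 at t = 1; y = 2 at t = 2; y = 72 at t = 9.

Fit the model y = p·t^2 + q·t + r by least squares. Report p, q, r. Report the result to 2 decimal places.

p = 1.02, q = -1.26, r = 0.86

Entries of AᵀA: Σt^2·t^2 = 6834, Σt^2·t = 674, Σt^2 = 102, Σt·t = 102, Σt = 8, Σ1 = 5.
For Aᵀy: Σt^2·y = 6192, Σt·y = 564, Σy = 98.
Normal equations: [[6834, 674, 102]; [674, 102, 8]; [102, 8, 5]]·[p, q, r]ᵀ = [6192, 564, 98]ᵀ.
Row-reducing yields p = 51875/50959, q = -64431/50959, r = 43636/50959.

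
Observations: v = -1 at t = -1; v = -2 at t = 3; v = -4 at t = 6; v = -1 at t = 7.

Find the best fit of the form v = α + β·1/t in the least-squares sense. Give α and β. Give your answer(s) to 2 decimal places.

With design matrix X, XᵀX = [[4, -5/14]; [-5/14, 2045/1764]] and Xᵀv = [-8, -10/21]ᵀ.
Eliminating β: (2045/1764)·(row 1) − (-5/14)·(row 2) gives (7955/1764)·α = (2045/1764)·(-8) − (-5/14)·(-10/21) = -85/9, so α = -3332/1591.
Then β = ((-10/21) − (-5/14)·(-3332/1591))/(2045/1764) = -1680/1591.

α = -2.09, β = -1.06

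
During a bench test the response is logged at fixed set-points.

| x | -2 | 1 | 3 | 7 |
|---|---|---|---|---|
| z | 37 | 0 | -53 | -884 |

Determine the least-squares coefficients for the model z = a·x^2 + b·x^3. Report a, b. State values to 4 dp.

a = 3.2024, b = -3.0347

Sums needed: Σx^2·x^2 = 2499, Σx^2·x^3 = 17019, Σx^3·x^3 = 118443.
For Aᵀz: Σx^2·z = -43645, Σx^3·z = -304939.
Δ = 2499·118443 − 17019² = 6342696.
a = ((-43645)·118443 − 17019·(-304939))/6342696 = 3385351/1057116; b = (2499·(-304939) − 17019·(-43645))/6342696 = -3208051/1057116.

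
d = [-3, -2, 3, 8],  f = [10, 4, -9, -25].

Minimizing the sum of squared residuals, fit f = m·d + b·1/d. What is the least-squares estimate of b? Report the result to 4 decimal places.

b = 2.8736

Entries of MᵀM: Σd·d = 86, Σd·1/d = 4, Σ1/d·1/d = 281/576.
And Σd·f = -265, Σ1/d·f = -275/24.
det = 86·(281/576) − 4² = 7475/288.
m = ((-265)·(281/576) − 4·(-275/24))/(7475/288) = -9613/2990; b = (86·(-275/24) − 4·(-265))/(7475/288) = 4296/1495.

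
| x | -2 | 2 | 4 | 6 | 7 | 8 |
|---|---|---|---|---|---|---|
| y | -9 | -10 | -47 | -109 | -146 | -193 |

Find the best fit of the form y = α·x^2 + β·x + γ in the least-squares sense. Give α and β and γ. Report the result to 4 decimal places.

AᵀA·[α, β, γ]ᵀ = Aᵀy reads: 8081·α + 1135·β + 173·γ = -24258;  1135·α + 173·β + 25·γ = -3410;  173·α + 25·β + 6·γ = -514.
(Σx^2·x^2 = 8081, Σx^2·x = 1135, Σx^2 = 173, Σx·x = 173, Σx = 25, Σ1 = 6, Σx^2·y = -24258, Σx·y = -3410, Σy = -514.)
Row-reducing yields α = -26641/8862, β = -2995/8862, γ = 3575/1477.

α = -3.0062, β = -0.3380, γ = 2.4204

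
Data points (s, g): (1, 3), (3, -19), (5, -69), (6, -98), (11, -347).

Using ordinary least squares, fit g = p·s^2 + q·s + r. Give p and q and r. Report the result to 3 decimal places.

Forming MᵀM = [[16644, 1700, 192]; [1700, 192, 26]; [192, 26, 5]] and Mᵀg = [-47408, -4804, -530]ᵀ gives MᵀM·[p, q, r]ᵀ = Mᵀg.
Inverting the 3×3 Gram matrix, [p, q, r]ᵀ = [-2230/767, -110/767, 4902/767]ᵀ.

p = -2.907, q = -0.143, r = 6.391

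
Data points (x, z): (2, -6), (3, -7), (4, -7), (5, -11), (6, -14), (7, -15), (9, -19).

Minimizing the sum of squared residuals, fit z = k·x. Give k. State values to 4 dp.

The normal equations are: 220·k = -476.
(Σx·x = 220, Σx·z = -476.)
k = (-476)/220 = -2.16364.

k = -2.1636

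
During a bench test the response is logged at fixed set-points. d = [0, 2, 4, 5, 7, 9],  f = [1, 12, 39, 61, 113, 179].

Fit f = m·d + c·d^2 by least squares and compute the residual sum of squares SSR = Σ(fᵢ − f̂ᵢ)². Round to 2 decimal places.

Sums needed: Σd·d = 175, Σd·d^2 = 1269, Σd^2·d^2 = 9859.
For Aᵀf: Σd·f = 2887, Σd^2·f = 22233.
Determinant 175·9859 − 1269² = 114964.
m = (2887·9859 − 1269·22233)/114964 = 62314/28741; c = (175·22233 − 1269·2887)/114964 = 56793/28741.
Residuals: 1, -6908/28741, -37045/28741, 21806/28741, 28678/28741, -16420/28741; SSR = 132690/28741.

SSR = 4.62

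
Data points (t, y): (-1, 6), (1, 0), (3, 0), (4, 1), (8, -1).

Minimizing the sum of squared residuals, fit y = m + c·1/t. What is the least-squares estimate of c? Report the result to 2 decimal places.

c = -3.22

From the data, Σ1 = 5, Σ1/t = 17/24, Σ1/t·1/t = 1261/576.
For Xᵀy: Σy = 6, Σ1/t·y = -47/8.
Determinant 5·(1261/576) − (17/24)² = 94/9.
m = (6·(1261/576) − (17/24)·(-47/8))/(94/9) = 9963/6016; c = (5·(-47/8) − (17/24)·6)/(94/9) = -2421/752.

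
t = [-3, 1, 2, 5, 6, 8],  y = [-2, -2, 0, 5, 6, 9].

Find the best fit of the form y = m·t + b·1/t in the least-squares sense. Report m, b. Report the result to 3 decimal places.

Setting ∂/∂m … = 0 gives: 139·m + 6·b = 137;  6·m + (20801/14400)·b = 43/24.
(Σt·t = 139, Σt·1/t = 6, Σ1/t·1/t = 20801/14400, Σt·y = 137, Σ1/t·y = 43/24.)
Eliminating b: (20801/14400)·(row 1) − 6·(row 2) gives (2372939/14400)·m = (20801/14400)·137 − 6·(43/24) = 2694937/14400, so m = 2694937/2372939.
Then b = ((43/24) − 6·(2694937/2372939))/(20801/14400) = -8250600/2372939.

m = 1.136, b = -3.477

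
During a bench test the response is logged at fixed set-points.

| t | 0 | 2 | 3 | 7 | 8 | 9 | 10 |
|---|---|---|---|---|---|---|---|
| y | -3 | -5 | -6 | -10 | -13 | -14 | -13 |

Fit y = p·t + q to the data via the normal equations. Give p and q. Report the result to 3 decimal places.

p = -1.131, q = -2.844

Normal-equation sums: Σt·t = 307, Σt = 39, Σ1 = 7.
For Xᵀy: Σt·y = -458, Σy = -64.
So XᵀX·[p, q]ᵀ = Xᵀy: [[307, 39]; [39, 7]]·[p, q]ᵀ = [-458, -64]ᵀ.
Determinant 307·7 − 39² = 628.
p = ((-458)·7 − 39·(-64))/628 = -355/314; q = (307·(-64) − 39·(-458))/628 = -893/314.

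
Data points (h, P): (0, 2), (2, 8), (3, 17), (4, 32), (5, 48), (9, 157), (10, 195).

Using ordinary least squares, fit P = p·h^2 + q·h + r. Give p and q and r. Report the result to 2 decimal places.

The normal system MᵀM·[p, q, r]ᵀ = MᵀP is [[17539, 1953, 235]; [1953, 235, 33]; [235, 33, 7]]·[p, q, r]ᵀ = [34114, 3798, 459]ᵀ.
Inverting the 3×3 Gram matrix, [p, q, r]ᵀ = [91529/45672, -11417/15224, 10436/5709]ᵀ.

p = 2.00, q = -0.75, r = 1.83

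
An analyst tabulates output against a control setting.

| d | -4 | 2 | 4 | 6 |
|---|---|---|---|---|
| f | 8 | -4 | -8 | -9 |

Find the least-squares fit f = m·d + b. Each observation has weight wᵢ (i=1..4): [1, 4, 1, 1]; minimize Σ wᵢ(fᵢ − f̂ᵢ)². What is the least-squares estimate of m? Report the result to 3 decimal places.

Compute the Gram sums: Σwᵢ·d·d = 84, Σwᵢ·d = 14, Σwᵢ·1 = 7.
Moment sums: Σwᵢ·d·f = -150, Σwᵢ·f = -25.
So XᵀWX·[m, b]ᵀ = XᵀWf: [[84, 14]; [14, 7]]·[m, b]ᵀ = [-150, -25]ᵀ.
Eliminating b: 7·(row 1) − 14·(row 2) gives 392·m = 7·(-150) − 14·(-25) = -700, so m = -25/14.
Then b = ((-25) − 14·(-25/14))/7 = 0.

m = -1.786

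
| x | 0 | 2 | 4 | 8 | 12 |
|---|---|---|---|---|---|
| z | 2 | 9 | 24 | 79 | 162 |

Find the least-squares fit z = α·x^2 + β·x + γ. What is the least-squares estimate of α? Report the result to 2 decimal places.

α = 0.95

Normal-equation sums: Σx^2·x^2 = 25104, Σx^2·x = 2312, Σx^2 = 228, Σx·x = 228, Σx = 26, Σ1 = 5.
And Σx^2·z = 28804, Σx·z = 2690, Σz = 276.
Normal equations: [[25104, 2312, 228]; [2312, 228, 26]; [228, 26, 5]]·[α, β, γ]ᵀ = [28804, 2690, 276]ᵀ.
Row-reducing yields α = 1023/1072, β = 1039/536, γ = 215/134.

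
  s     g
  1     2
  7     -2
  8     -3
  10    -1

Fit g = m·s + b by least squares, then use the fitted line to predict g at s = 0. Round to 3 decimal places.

From the data, Σs·s = 214, Σs = 26, Σ1 = 4.
Moment sums: Σs·g = -46, Σg = -4.
XᵀX·[m, b]ᵀ = Xᵀg becomes [[214, 26]; [26, 4]]·[m, b]ᵀ = [-46, -4]ᵀ.
det = 214·4 − 26² = 180.
m = ((-46)·4 − 26·(-4))/180 = -4/9; b = (214·(-4) − 26·(-46))/180 = 17/9.
At s = 0: ĝ = (-4/9)·(0) + (17/9)·(1) = 17/9.

ĝ = 1.889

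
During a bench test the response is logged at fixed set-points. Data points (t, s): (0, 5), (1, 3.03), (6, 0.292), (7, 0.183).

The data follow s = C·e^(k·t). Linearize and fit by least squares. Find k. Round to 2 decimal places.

Linearized form: ln s = k·t + ln C. From the 4 transformed points,
AᵀA = [[86.0000, 14.0000]; [14.0000, 4]], rhs = [-18.1653, -0.2113]ᵀ  (here Σt = 14.0000, Σ(t)² = 86.0000, Σln s = -0.2113, Σt·ln s = -18.1653).
Solving (det = 148.0000): k = -0.47097, ln C = 1.59558.

k = -0.47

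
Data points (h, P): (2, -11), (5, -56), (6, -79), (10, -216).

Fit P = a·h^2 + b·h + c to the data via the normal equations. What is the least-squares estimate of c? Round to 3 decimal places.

c = -2.651

Normal-equation sums: Σh^2·h^2 = 11937, Σh^2·h = 1349, Σh^2 = 165, Σh·h = 165, Σh = 23, Σ1 = 4.
Moment sums: Σh^2·P = -25888, Σh·P = -2936, ΣP = -362.
So XᵀX·[a, b, c]ᵀ = XᵀP: [[11937, 1349, 165]; [1349, 165, 23]; [165, 23, 4]]·[a, b, c]ᵀ = [-25888, -2936, -362]ᵀ.
Solving the 3×3 system (Gaussian elimination) gives a = -16779/7832, b = 713/7832, c = -10381/3916.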